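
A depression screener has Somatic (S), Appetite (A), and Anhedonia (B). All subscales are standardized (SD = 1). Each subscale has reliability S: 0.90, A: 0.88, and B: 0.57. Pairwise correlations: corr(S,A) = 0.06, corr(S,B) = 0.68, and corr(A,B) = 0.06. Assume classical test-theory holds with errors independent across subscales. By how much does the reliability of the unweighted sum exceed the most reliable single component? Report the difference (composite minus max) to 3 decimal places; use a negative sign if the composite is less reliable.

-0.041

Var(sum) = 3 + 1.6 = 4.6; true-score variance = 2.35 + 1.6 = 3.95; composite reliability = 0.8587.
Max component reliability = 0.9000.
Difference = 0.8587 − 0.9000 = -0.041.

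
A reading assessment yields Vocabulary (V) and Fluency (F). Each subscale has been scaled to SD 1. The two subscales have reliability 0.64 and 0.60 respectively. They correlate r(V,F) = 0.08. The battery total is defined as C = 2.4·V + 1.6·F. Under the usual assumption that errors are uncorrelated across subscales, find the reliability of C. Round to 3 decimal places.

0.653

Var(C) = 2.4² + 1.6² + 2·[3.84·0.08] = 8.32 + 0.6144 = 8.9344.
Under uncorrelated errors the observed covariances equal the true-score covariances, so only the own-variance terms attenuate.
True-score variance = [2.4²·0.64 + 1.6²·0.60] + 0.6144 = 5.2224 + 0.6144 = 5.8368.
Reliability = 5.8368 / 8.9344 = 0.653.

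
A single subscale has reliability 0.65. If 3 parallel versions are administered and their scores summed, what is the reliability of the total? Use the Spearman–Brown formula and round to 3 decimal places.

ρ_k = kρ / (1 + (k−1)ρ) = 3·0.65 / (1 + 2·0.65) = 1.950 / 2.300 = 0.848.

0.848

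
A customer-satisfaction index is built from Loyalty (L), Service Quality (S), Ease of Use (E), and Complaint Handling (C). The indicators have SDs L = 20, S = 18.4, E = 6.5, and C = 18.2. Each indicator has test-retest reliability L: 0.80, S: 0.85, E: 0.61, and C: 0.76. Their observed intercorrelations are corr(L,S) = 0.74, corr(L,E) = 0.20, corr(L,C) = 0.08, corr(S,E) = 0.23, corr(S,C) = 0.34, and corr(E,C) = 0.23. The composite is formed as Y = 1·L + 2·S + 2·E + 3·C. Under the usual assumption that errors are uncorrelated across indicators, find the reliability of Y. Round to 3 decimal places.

Var(Y) = 20² + 2²·18.4² + 2²·6.5² + 3²·18.2² + 2·[2·20·18.4·0.74 + 2·20·6.5·0.20 + 3·20·18.2·0.08 + 4·18.4·6.5·0.23 + 6·18.4·18.2·0.34 + 6·6.5·18.2·0.23] = 4904.4 + 3280.88 = 8185.28.
Because errors are independent across components, Cov(Tᵢ,Tⱼ) = Cov(Xᵢ,Xⱼ); the off-diagonal part of the true-score variance is the same as above.
True-score variance = [20²·0.80 + 2²·18.4²·0.85 + 2²·6.5²·0.61 + 3²·18.2²·0.76] + 3280.88 = 3839.88 + 3280.88 = 7120.76.
Reliability = 7120.76 / 8185.28 = 0.870.

0.870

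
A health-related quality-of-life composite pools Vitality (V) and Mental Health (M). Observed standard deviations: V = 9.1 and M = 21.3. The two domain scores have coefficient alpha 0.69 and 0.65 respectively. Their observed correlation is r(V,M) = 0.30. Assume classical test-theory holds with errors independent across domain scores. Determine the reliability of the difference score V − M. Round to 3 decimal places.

0.561

Var(V−M) = 9.1² + 21.3² − 2·9.1·21.3·0.30 = 536.5 − 116.298 = 420.202.
With uncorrelated errors the cross-covariances are all true-score covariance, so they carry over unchanged; only the diagonal terms shrink to ρᵢσᵢ².
True-score variance = [9.1²·0.69 + 21.3²·0.65] − 116.298 = 352.037 − 116.298 = 235.739.
Reliability = 235.739 / 420.202 = 0.561.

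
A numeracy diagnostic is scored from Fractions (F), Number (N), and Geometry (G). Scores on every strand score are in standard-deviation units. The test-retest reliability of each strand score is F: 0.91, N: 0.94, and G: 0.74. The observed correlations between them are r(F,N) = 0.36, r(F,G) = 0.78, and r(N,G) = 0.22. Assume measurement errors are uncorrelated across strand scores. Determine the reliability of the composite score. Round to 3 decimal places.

0.928

Var(F+N+G) = 3 + 2·[0.36 + 0.78 + 0.22] = 3 + 2.72 = 5.72.
Because errors are independent across components, Cov(Tᵢ,Tⱼ) = Cov(Xᵢ,Xⱼ); the off-diagonal part of the true-score variance is the same as above.
True-score variance = [0.91 + 0.94 + 0.74] + 2.72 = 2.59 + 2.72 = 5.31.
Reliability = 5.31 / 5.72 = 0.928.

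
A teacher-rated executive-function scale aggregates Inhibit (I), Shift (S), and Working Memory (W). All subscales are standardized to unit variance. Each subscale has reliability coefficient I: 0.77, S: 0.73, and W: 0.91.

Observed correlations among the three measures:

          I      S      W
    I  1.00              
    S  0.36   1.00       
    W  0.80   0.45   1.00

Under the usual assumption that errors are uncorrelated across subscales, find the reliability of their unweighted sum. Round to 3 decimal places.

0.905

Var(I+S+W) = 3 + 2·[0.36 + 0.80 + 0.45] = 3 + 3.22 = 6.22.
Because errors are independent across components, Cov(Tᵢ,Tⱼ) = Cov(Xᵢ,Xⱼ); the off-diagonal part of the true-score variance is the same as above.
True-score variance = [0.77 + 0.73 + 0.91] + 3.22 = 2.41 + 3.22 = 5.63.
Reliability = 5.63 / 6.22 = 0.905.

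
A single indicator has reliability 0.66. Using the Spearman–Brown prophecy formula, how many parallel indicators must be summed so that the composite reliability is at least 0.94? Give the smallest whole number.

k ≥ ρ*(1−ρ₁)/(ρ₁(1−ρ*)) = 0.94·0.34 / (0.66·0.06) = 8.071.
Smallest integer k = 9.

9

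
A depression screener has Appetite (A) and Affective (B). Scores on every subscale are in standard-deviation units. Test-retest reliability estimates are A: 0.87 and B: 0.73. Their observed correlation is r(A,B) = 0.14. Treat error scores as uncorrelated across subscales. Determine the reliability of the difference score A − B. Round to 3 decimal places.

Var(A−B) = 1 + 1 − 2·0.14 = 2 − 0.28 = 1.72.
Because errors are independent across components, Cov(Tᵢ,Tⱼ) = Cov(Xᵢ,Xⱼ); the off-diagonal part of the true-score variance is the same as above.
True-score variance = [0.87 + 0.73] − 0.28 = 1.6 − 0.28 = 1.32.
Reliability = 1.32 / 1.72 = 0.767.

0.767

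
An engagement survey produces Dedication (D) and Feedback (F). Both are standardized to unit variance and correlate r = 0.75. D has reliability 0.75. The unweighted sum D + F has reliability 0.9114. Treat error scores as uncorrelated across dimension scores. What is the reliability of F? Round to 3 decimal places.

0.940

Var(D+F) = 2 + 2·0.75 = 3.500.
True-score variance = ρ_D + ρ_F + 2·0.75, so 0.9114 = (0.75 + ρ_F + 1.50) / 3.500.
ρ_F = 0.9114·3.500 − 0.75 − 1.50 = 0.940.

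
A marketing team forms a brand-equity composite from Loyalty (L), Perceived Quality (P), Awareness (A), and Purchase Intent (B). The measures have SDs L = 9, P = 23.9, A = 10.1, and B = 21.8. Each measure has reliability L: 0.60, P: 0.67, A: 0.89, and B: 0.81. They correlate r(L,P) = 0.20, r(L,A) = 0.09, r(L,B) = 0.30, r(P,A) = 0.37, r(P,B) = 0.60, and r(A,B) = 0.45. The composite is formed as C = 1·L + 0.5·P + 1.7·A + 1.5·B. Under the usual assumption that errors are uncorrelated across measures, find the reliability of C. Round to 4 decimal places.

0.8936

Var(C) = 9² + 0.5²·23.9² + 1.7²·10.1² + 1.5²·21.8² + 2·[0.5·9·23.9·0.20 + 1.7·9·10.1·0.09 + 1.5·9·21.8·0.30 + 0.85·23.9·10.1·0.37 + 0.75·23.9·21.8·0.60 + 2.55·10.1·21.8·0.45] = 1587.9 + 1373.48 = 2961.38.
With uncorrelated errors the cross-covariances are all true-score covariance, so they carry over unchanged; only the diagonal terms shrink to ρᵢσᵢ².
True-score variance = [9²·0.60 + 0.5²·23.9²·0.67 + 1.7²·10.1²·0.89 + 1.5²·21.8²·0.81] + 1373.48 = 1272.78 + 1373.48 = 2646.26.
Reliability = 2646.26 / 2961.38 = 0.8936.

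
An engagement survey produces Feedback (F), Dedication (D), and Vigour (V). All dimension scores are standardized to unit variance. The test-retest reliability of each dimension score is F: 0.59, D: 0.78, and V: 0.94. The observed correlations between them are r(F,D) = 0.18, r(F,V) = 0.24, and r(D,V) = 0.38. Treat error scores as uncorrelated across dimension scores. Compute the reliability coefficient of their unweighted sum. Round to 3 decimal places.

0.850

Var(F+D+V) = 3 + 2·[0.18 + 0.24 + 0.38] = 3 + 1.6 = 4.6.
With uncorrelated errors the cross-covariances are all true-score covariance, so they carry over unchanged; only the diagonal terms shrink to ρᵢσᵢ².
True-score variance = [0.59 + 0.78 + 0.94] + 1.6 = 2.31 + 1.6 = 3.91.
Reliability = 3.91 / 4.6 = 0.850.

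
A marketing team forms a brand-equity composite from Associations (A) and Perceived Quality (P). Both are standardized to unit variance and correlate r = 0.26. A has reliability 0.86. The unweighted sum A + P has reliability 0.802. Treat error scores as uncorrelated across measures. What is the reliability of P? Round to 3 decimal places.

Var(A+P) = 2 + 2·0.26 = 2.520.
True-score variance = ρ_A + ρ_P + 2·0.26, so 0.802 = (0.86 + ρ_P + 0.52) / 2.520.
ρ_P = 0.802·2.520 − 0.86 − 0.52 = 0.641.

0.641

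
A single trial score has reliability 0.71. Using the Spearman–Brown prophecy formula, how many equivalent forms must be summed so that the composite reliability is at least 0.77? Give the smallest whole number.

2

k ≥ ρ*(1−ρ₁)/(ρ₁(1−ρ*)) = 0.77·0.29 / (0.71·0.23) = 1.367.
Smallest integer k = 2.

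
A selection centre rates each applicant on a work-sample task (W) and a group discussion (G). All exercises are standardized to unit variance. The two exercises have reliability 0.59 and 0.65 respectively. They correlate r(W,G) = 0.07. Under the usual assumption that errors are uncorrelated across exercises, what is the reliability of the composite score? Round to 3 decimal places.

Var(W+G) = 2 + 2·[0.07] = 2 + 0.14 = 2.14.
With uncorrelated errors the cross-covariances are all true-score covariance, so they carry over unchanged; only the diagonal terms shrink to ρᵢσᵢ².
True-score variance = [0.59 + 0.65] + 0.14 = 1.24 + 0.14 = 1.38.
Reliability = 1.38 / 2.14 = 0.645.

0.645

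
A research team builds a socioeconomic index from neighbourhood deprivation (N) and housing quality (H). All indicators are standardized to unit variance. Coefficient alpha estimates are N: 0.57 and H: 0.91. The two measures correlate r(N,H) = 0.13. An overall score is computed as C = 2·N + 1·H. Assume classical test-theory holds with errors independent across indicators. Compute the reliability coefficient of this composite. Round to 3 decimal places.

Var(C) = 2² + 1 + 2·[2·0.13] = 5 + 0.52 = 5.52.
Under uncorrelated errors the observed covariances equal the true-score covariances, so only the own-variance terms attenuate.
True-score variance = [2²·0.57 + 0.91] + 0.52 = 3.19 + 0.52 = 3.71.
Reliability = 3.71 / 5.52 = 0.672.

0.672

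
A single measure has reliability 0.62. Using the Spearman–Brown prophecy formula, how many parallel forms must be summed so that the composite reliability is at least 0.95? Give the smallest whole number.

k ≥ ρ*(1−ρ₁)/(ρ₁(1−ρ*)) = 0.95·0.38 / (0.62·0.05) = 11.645.
Smallest integer k = 12.

12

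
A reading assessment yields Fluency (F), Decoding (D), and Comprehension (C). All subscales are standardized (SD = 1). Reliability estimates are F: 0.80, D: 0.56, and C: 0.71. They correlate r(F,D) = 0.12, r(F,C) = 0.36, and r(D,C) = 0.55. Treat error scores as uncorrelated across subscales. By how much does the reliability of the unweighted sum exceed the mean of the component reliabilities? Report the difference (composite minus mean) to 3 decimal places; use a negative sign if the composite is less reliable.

Var(sum) = 3 + 2.06 = 5.06; true-score variance = 2.07 + 2.06 = 4.13; composite reliability = 0.8162.
Mean component reliability = 0.6900.
Difference = 0.8162 − 0.6900 = 0.126.

0.126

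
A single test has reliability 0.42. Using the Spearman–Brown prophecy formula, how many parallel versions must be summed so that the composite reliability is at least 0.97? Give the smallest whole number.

k ≥ ρ*(1−ρ₁)/(ρ₁(1−ρ*)) = 0.97·0.58 / (0.42·0.03) = 44.651.
Smallest integer k = 45.

45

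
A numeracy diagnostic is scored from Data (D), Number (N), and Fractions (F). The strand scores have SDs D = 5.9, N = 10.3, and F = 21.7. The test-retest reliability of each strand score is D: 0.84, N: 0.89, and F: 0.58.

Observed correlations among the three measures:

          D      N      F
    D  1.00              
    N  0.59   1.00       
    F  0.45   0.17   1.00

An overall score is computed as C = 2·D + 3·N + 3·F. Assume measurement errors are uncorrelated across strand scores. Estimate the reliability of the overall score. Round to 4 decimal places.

Var(C) = 2²·5.9² + 3²·10.3² + 3²·21.7² + 2·[6·5.9·10.3·0.59 + 6·5.9·21.7·0.45 + 9·10.3·21.7·0.17] = 5332.06 + 1805.55 = 7137.61.
With uncorrelated errors the cross-covariances are all true-score covariance, so they carry over unchanged; only the diagonal terms shrink to ρᵢσᵢ².
True-score variance = [2²·5.9²·0.84 + 3²·10.3²·0.89 + 3²·21.7²·0.58] + 1805.55 = 3424.79 + 1805.55 = 5230.34.
Reliability = 5230.34 / 7137.61 = 0.7328.

0.7328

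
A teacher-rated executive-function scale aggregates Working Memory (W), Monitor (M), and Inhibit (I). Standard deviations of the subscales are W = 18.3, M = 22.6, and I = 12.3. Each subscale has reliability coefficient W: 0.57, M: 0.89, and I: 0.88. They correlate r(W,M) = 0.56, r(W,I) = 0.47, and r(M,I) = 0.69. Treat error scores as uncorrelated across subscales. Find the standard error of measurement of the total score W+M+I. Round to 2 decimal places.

14.78

Var(total) = 996.94 + 1058.41 = 2055.35.
True-score variance = 778.599 + 1058.41 = 1837.01, so reliability = 0.8938.
Error variance = 2055.35 − 1837.01 = 218.341; SEM = √218.341 = 14.78.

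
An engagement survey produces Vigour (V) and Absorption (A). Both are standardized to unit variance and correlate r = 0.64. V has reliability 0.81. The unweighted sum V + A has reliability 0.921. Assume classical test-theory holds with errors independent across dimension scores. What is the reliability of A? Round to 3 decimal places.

0.931

Var(V+A) = 2 + 2·0.64 = 3.280.
True-score variance = ρ_V + ρ_A + 2·0.64, so 0.921 = (0.81 + ρ_A + 1.28) / 3.280.
ρ_A = 0.921·3.280 − 0.81 − 1.28 = 0.931.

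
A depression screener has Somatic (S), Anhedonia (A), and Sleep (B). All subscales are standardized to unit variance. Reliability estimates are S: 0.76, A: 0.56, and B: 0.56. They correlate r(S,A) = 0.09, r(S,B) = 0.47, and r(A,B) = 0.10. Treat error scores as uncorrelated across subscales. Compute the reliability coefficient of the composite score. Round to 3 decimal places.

Var(S+A+B) = 3 + 2·[0.09 + 0.47 + 0.10] = 3 + 1.32 = 4.32.
Because errors are independent across components, Cov(Tᵢ,Tⱼ) = Cov(Xᵢ,Xⱼ); the off-diagonal part of the true-score variance is the same as above.
True-score variance = [0.76 + 0.56 + 0.56] + 1.32 = 1.88 + 1.32 = 3.2.
Reliability = 3.2 / 4.32 = 0.741.

0.741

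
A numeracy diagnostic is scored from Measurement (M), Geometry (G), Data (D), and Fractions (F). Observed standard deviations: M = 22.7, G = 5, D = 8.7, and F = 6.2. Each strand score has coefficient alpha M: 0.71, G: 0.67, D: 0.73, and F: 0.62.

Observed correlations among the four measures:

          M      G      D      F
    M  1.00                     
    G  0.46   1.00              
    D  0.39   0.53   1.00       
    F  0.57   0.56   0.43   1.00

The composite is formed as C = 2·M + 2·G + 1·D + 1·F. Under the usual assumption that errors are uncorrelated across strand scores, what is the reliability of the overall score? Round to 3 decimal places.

Var(C) = 2²·22.7² + 2²·5² + 8.7² + 6.2² + 2·[4·22.7·5·0.46 + 2·22.7·8.7·0.39 + 2·22.7·6.2·0.57 + 2·5·8.7·0.53 + 2·5·6.2·0.56 + 8.7·6.2·0.43] = 2275.29 + 1254.7 = 3529.99.
Because errors are independent across components, Cov(Tᵢ,Tⱼ) = Cov(Xᵢ,Xⱼ); the off-diagonal part of the true-score variance is the same as above.
True-score variance = [2²·22.7²·0.71 + 2²·5²·0.67 + 8.7²·0.73 + 6.2²·0.62] + 1254.7 = 1609.51 + 1254.7 = 2864.21.
Reliability = 2864.21 / 3529.99 = 0.811.

0.811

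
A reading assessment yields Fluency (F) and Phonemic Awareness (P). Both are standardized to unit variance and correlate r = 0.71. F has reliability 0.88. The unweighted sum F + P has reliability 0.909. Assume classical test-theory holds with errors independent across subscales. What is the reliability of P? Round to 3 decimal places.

0.809

Var(F+P) = 2 + 2·0.71 = 3.420.
True-score variance = ρ_F + ρ_P + 2·0.71, so 0.909 = (0.88 + ρ_P + 1.42) / 3.420.
ρ_P = 0.909·3.420 − 0.88 − 1.42 = 0.809.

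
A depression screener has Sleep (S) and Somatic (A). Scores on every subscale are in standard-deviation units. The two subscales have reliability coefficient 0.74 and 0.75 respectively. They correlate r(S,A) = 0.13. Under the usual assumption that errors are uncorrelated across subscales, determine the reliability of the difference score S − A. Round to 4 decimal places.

0.7069

Var(S−A) = 1 + 1 − 2·0.13 = 2 − 0.26 = 1.74.
With uncorrelated errors the cross-covariances are all true-score covariance, so they carry over unchanged; only the diagonal terms shrink to ρᵢσᵢ².
True-score variance = [0.74 + 0.75] − 0.26 = 1.49 − 0.26 = 1.23.
Reliability = 1.23 / 1.74 = 0.7069.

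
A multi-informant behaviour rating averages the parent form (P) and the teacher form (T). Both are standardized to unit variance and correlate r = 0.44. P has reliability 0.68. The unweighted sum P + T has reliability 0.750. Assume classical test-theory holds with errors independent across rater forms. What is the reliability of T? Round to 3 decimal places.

0.600

Var(P+T) = 2 + 2·0.44 = 2.880.
True-score variance = ρ_P + ρ_T + 2·0.44, so 0.750 = (0.68 + ρ_T + 0.88) / 2.880.
ρ_T = 0.750·2.880 − 0.68 − 0.88 = 0.600.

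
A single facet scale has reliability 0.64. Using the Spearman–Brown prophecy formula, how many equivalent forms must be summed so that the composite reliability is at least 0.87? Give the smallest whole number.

k ≥ ρ*(1−ρ₁)/(ρ₁(1−ρ*)) = 0.87·0.36 / (0.64·0.13) = 3.764.
Smallest integer k = 4.

4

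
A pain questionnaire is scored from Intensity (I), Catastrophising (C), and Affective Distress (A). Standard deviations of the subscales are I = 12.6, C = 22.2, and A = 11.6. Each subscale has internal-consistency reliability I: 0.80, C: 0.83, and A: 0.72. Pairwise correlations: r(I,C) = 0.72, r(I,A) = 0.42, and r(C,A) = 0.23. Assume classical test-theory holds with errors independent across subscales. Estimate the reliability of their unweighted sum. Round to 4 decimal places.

Var(I+C+A) = 12.6² + 22.2² + 11.6² + 2·[12.6·22.2·0.72 + 12.6·11.6·0.42 + 22.2·11.6·0.23] = 786.16 + 644.03 = 1430.19.
With uncorrelated errors the cross-covariances are all true-score covariance, so they carry over unchanged; only the diagonal terms shrink to ρᵢσᵢ².
True-score variance = [12.6²·0.80 + 22.2²·0.83 + 11.6²·0.72] + 644.03 = 632.948 + 644.03 = 1276.98.
Reliability = 1276.98 / 1430.19 = 0.8929.

0.8929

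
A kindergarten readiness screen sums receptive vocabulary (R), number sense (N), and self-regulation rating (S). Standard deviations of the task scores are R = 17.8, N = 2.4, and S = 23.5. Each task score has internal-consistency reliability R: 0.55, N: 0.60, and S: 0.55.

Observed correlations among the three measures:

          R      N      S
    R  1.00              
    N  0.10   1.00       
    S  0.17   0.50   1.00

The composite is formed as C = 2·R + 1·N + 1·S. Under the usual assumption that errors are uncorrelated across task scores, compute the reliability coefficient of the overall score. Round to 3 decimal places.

0.624

Var(C) = 2²·17.8² + 2.4² + 23.5² + 2·[2·17.8·2.4·0.10 + 2·17.8·23.5·0.17 + 2.4·23.5·0.50] = 1825.37 + 357.932 = 2183.3.
With uncorrelated errors the cross-covariances are all true-score covariance, so they carry over unchanged; only the diagonal terms shrink to ρᵢσᵢ².
True-score variance = [2²·17.8²·0.55 + 2.4²·0.60 + 23.5²·0.55] + 357.932 = 1004.24 + 357.932 = 1362.17.
Reliability = 1362.17 / 2183.3 = 0.624.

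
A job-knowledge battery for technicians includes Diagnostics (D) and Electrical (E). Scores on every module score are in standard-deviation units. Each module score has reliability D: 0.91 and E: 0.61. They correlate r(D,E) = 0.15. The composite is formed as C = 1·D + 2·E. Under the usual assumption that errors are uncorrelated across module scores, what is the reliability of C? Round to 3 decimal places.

Var(C) = 1 + 2² + 2·[2·0.15] = 5 + 0.6 = 5.6.
With uncorrelated errors the cross-covariances are all true-score covariance, so they carry over unchanged; only the diagonal terms shrink to ρᵢσᵢ².
True-score variance = [0.91 + 2²·0.61] + 0.6 = 3.35 + 0.6 = 3.95.
Reliability = 3.95 / 5.6 = 0.705.

0.705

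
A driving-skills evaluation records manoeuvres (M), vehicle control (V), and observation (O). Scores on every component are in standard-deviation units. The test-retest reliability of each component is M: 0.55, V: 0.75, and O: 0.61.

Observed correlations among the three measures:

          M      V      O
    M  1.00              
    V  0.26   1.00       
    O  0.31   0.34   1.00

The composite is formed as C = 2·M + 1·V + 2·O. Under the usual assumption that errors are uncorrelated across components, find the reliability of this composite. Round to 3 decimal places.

Var(C) = 2² + 1 + 2² + 2·[2·0.26 + 4·0.31 + 2·0.34] = 9 + 4.88 = 13.88.
Under uncorrelated errors the observed covariances equal the true-score covariances, so only the own-variance terms attenuate.
True-score variance = [2²·0.55 + 0.75 + 2²·0.61] + 4.88 = 5.39 + 4.88 = 10.27.
Reliability = 10.27 / 13.88 = 0.740.

0.740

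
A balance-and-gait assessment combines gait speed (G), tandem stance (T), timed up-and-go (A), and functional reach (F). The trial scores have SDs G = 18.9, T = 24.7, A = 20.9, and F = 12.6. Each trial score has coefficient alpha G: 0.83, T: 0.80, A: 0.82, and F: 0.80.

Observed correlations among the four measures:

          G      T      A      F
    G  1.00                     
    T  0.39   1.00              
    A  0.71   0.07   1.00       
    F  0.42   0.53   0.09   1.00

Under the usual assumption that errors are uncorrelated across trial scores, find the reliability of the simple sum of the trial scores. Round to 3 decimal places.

Var(G+T+A+F) = 18.9² + 24.7² + 20.9² + 12.6² + 2·[18.9·24.7·0.39 + 18.9·20.9·0.71 + 18.9·12.6·0.42 + 24.7·20.9·0.07 + 24.7·12.6·0.53 + 20.9·12.6·0.09] = 1562.87 + 1574.65 = 3137.52.
With uncorrelated errors the cross-covariances are all true-score covariance, so they carry over unchanged; only the diagonal terms shrink to ρᵢσᵢ².
True-score variance = [18.9²·0.83 + 24.7²·0.80 + 20.9²·0.82 + 12.6²·0.80] + 1574.65 = 1269.75 + 1574.65 = 2844.39.
Reliability = 2844.39 / 3137.52 = 0.907.

0.907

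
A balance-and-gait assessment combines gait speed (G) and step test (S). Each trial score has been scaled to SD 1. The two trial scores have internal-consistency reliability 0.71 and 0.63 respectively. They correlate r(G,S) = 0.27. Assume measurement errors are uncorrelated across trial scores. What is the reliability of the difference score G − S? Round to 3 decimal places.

Var(G−S) = 1 + 1 − 2·0.27 = 2 − 0.54 = 1.46.
Because errors are independent across components, Cov(Tᵢ,Tⱼ) = Cov(Xᵢ,Xⱼ); the off-diagonal part of the true-score variance is the same as above.
True-score variance = [0.71 + 0.63] − 0.54 = 1.34 − 0.54 = 0.8.
Reliability = 0.8 / 1.46 = 0.548.

0.548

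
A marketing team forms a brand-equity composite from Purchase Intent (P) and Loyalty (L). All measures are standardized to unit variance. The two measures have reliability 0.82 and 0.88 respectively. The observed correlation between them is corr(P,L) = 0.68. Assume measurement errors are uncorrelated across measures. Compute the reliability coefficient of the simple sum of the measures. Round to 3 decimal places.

0.911

Var(P+L) = 2 + 2·[0.68] = 2 + 1.36 = 3.36.
Under uncorrelated errors the observed covariances equal the true-score covariances, so only the own-variance terms attenuate.
True-score variance = [0.82 + 0.88] + 1.36 = 1.7 + 1.36 = 3.06.
Reliability = 3.06 / 3.36 = 0.911.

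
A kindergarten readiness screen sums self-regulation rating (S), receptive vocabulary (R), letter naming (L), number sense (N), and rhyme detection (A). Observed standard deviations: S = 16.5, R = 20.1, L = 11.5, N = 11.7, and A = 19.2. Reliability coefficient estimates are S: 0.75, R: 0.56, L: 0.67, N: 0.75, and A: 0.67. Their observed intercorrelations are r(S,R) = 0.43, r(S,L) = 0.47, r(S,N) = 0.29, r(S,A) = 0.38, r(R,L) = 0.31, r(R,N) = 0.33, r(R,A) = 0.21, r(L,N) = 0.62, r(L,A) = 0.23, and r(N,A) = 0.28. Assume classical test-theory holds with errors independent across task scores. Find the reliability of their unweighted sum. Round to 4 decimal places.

0.8508

Var(S+R+L+N+A) = 16.5² + 20.1² + 11.5² + 11.7² + 19.2² + 2·[16.5·20.1·0.43 + 16.5·11.5·0.47 + 16.5·11.7·0.29 + 16.5·19.2·0.38 + 20.1·11.5·0.31 + 20.1·11.7·0.33 + 20.1·19.2·0.21 + 11.5·11.7·0.62 + 11.5·19.2·0.23 + 11.7·19.2·0.28] = 1314.04 + 1671.14 = 2985.18.
Under uncorrelated errors the observed covariances equal the true-score covariances, so only the own-variance terms attenuate.
True-score variance = [16.5²·0.75 + 20.1²·0.56 + 11.5²·0.67 + 11.7²·0.75 + 19.2²·0.67] + 1671.14 = 868.697 + 1671.14 = 2539.84.
Reliability = 2539.84 / 2985.18 = 0.8508.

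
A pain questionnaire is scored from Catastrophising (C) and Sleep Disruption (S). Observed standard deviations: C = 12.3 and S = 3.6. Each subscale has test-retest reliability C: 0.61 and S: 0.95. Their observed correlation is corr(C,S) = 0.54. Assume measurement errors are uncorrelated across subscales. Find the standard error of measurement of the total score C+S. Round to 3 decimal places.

7.723

Var(total) = 164.25 + 47.8224 = 212.072.
True-score variance = 104.599 + 47.8224 = 152.421, so reliability = 0.7187.
Error variance = 212.072 − 152.421 = 59.6511; SEM = √59.6511 = 7.723.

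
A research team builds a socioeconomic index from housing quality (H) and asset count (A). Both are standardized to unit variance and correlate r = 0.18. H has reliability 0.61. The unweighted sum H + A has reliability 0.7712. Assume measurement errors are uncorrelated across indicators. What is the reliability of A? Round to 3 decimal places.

Var(H+A) = 2 + 2·0.18 = 2.360.
True-score variance = ρ_H + ρ_A + 2·0.18, so 0.7712 = (0.61 + ρ_A + 0.36) / 2.360.
ρ_A = 0.7712·2.360 − 0.61 − 0.36 = 0.850.

0.850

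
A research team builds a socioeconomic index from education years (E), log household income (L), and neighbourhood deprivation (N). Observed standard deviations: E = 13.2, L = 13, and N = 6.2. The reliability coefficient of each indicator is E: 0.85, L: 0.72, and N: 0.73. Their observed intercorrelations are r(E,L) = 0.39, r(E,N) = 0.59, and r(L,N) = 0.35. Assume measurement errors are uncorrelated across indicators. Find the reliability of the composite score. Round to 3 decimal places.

0.875

Var(E+L+N) = 13.2² + 13² + 6.2² + 2·[13.2·13·0.39 + 13.2·6.2·0.59 + 13·6.2·0.35] = 381.68 + 286.839 = 668.519.
Because errors are independent across components, Cov(Tᵢ,Tⱼ) = Cov(Xᵢ,Xⱼ); the off-diagonal part of the true-score variance is the same as above.
True-score variance = [13.2²·0.85 + 13²·0.72 + 6.2²·0.73] + 286.839 = 297.845 + 286.839 = 584.684.
Reliability = 584.684 / 668.519 = 0.875.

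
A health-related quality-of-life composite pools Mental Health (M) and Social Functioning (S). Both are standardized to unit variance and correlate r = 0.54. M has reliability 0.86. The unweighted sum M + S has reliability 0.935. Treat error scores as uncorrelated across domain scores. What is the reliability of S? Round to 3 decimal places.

0.940

Var(M+S) = 2 + 2·0.54 = 3.080.
True-score variance = ρ_M + ρ_S + 2·0.54, so 0.935 = (0.86 + ρ_S + 1.08) / 3.080.
ρ_S = 0.935·3.080 − 0.86 − 1.08 = 0.940.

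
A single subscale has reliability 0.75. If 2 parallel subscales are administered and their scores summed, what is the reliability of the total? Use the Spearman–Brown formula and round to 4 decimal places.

ρ_k = kρ / (1 + (k−1)ρ) = 2·0.75 / (1 + 1·0.75) = 1.500 / 1.750 = 0.8571.

0.8571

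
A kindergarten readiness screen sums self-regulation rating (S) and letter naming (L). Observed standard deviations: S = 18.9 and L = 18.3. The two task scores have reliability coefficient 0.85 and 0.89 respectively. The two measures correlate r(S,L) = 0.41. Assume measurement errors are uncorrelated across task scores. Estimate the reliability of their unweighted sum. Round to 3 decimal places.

0.907

Var(S+L) = 18.9² + 18.3² + 2·[18.9·18.3·0.41] = 692.1 + 283.613 = 975.713.
Under uncorrelated errors the observed covariances equal the true-score covariances, so only the own-variance terms attenuate.
True-score variance = [18.9²·0.85 + 18.3²·0.89] + 283.613 = 601.681 + 283.613 = 885.294.
Reliability = 885.294 / 975.713 = 0.907.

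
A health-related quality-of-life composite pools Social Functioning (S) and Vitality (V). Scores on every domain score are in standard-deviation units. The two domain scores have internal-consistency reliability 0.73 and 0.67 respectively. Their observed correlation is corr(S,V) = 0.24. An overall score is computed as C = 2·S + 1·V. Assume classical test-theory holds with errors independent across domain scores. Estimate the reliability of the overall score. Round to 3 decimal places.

0.763

Var(C) = 2² + 1 + 2·[2·0.24] = 5 + 0.96 = 5.96.
Because errors are independent across components, Cov(Tᵢ,Tⱼ) = Cov(Xᵢ,Xⱼ); the off-diagonal part of the true-score variance is the same as above.
True-score variance = [2²·0.73 + 0.67] + 0.96 = 3.59 + 0.96 = 4.55.
Reliability = 4.55 / 5.96 = 0.763.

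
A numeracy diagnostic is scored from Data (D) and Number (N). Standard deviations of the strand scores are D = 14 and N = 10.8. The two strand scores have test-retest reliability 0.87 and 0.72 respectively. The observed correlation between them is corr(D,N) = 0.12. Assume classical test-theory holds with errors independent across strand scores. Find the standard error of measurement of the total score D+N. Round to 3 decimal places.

Var(total) = 312.64 + 36.288 = 348.928.
True-score variance = 254.501 + 36.288 = 290.789, so reliability = 0.8334.
Error variance = 348.928 − 290.789 = 58.1392; SEM = √58.1392 = 7.625.

7.625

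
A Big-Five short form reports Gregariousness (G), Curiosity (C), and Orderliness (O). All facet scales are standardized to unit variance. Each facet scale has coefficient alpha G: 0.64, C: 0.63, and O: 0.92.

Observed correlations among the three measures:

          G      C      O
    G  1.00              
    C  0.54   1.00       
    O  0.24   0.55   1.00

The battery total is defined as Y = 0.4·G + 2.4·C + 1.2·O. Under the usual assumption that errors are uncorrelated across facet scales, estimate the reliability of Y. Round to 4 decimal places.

0.8047

Var(Y) = 0.4² + 2.4² + 1.2² + 2·[0.96·0.54 + 0.48·0.24 + 2.88·0.55] = 7.36 + 4.4352 = 11.7952.
With uncorrelated errors the cross-covariances are all true-score covariance, so they carry over unchanged; only the diagonal terms shrink to ρᵢσᵢ².
True-score variance = [0.4²·0.64 + 2.4²·0.63 + 1.2²·0.92] + 4.4352 = 5.056 + 4.4352 = 9.4912.
Reliability = 9.4912 / 11.7952 = 0.8047.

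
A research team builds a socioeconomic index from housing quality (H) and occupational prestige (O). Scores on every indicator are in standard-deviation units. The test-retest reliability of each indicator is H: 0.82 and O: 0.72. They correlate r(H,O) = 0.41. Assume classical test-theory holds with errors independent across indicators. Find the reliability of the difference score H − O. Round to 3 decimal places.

0.610

Var(H−O) = 1 + 1 − 2·0.41 = 2 − 0.82 = 1.18.
Because errors are independent across components, Cov(Tᵢ,Tⱼ) = Cov(Xᵢ,Xⱼ); the off-diagonal part of the true-score variance is the same as above.
True-score variance = [0.82 + 0.72] − 0.82 = 1.54 − 0.82 = 0.72.
Reliability = 0.72 / 1.18 = 0.610.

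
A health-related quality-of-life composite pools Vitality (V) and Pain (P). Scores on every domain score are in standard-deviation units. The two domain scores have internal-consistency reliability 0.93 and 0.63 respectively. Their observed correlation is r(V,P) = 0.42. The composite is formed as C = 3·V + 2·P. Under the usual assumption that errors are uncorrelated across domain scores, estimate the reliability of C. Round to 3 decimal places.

Var(C) = 3² + 2² + 2·[6·0.42] = 13 + 5.04 = 18.04.
Under uncorrelated errors the observed covariances equal the true-score covariances, so only the own-variance terms attenuate.
True-score variance = [3²·0.93 + 2²·0.63] + 5.04 = 10.89 + 5.04 = 15.93.
Reliability = 15.93 / 18.04 = 0.883.

0.883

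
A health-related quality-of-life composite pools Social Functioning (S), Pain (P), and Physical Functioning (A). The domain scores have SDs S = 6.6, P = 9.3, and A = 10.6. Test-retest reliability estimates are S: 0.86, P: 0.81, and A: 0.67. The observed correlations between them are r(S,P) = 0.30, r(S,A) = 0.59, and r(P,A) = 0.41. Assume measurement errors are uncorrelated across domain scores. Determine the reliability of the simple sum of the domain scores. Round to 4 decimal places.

Var(S+P+A) = 6.6² + 9.3² + 10.6² + 2·[6.6·9.3·0.30 + 6.6·10.6·0.59 + 9.3·10.6·0.41] = 242.41 + 200.216 = 442.626.
Because errors are independent across components, Cov(Tᵢ,Tⱼ) = Cov(Xᵢ,Xⱼ); the off-diagonal part of the true-score variance is the same as above.
True-score variance = [6.6²·0.86 + 9.3²·0.81 + 10.6²·0.67] + 200.216 = 182.8 + 200.216 = 383.016.
Reliability = 383.016 / 442.626 = 0.8653.

0.8653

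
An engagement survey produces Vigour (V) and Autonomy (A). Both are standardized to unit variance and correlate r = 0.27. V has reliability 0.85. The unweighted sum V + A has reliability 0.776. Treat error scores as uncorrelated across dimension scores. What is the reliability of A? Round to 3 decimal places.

Var(V+A) = 2 + 2·0.27 = 2.540.
True-score variance = ρ_V + ρ_A + 2·0.27, so 0.776 = (0.85 + ρ_A + 0.54) / 2.540.
ρ_A = 0.776·2.540 − 0.85 − 0.54 = 0.581.

0.581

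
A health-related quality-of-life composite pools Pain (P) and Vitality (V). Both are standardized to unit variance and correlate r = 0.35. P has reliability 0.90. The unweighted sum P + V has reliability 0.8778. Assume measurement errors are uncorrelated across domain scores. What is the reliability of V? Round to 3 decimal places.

0.770

Var(P+V) = 2 + 2·0.35 = 2.700.
True-score variance = ρ_P + ρ_V + 2·0.35, so 0.8778 = (0.90 + ρ_V + 0.70) / 2.700.
ρ_V = 0.8778·2.700 − 0.90 − 0.70 = 0.770.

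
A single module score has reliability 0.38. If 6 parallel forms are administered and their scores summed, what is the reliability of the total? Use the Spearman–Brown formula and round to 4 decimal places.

ρ_k = kρ / (1 + (k−1)ρ) = 6·0.38 / (1 + 5·0.38) = 2.280 / 2.900 = 0.7862.

0.7862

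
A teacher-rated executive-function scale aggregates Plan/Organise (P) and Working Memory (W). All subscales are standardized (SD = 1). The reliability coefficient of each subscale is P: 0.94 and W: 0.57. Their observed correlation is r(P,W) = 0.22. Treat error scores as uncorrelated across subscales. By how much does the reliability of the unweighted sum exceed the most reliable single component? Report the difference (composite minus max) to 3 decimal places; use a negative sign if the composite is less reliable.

Var(sum) = 2 + 0.44 = 2.44; true-score variance = 1.51 + 0.44 = 1.95; composite reliability = 0.7992.
Max component reliability = 0.9400.
Difference = 0.7992 − 0.9400 = -0.141.

-0.141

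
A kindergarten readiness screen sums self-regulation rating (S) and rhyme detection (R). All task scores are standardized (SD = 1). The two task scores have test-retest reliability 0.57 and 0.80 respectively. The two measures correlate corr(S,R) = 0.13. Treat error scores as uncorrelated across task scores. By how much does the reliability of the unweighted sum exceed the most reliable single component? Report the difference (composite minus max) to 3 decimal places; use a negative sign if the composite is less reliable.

Var(sum) = 2 + 0.26 = 2.26; true-score variance = 1.37 + 0.26 = 1.63; composite reliability = 0.7212.
Max component reliability = 0.8000.
Difference = 0.7212 − 0.8000 = -0.079.

-0.079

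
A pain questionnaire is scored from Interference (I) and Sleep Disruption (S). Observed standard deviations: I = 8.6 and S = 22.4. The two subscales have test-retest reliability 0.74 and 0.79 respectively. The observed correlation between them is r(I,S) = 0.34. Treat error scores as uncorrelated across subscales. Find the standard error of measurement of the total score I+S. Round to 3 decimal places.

Var(total) = 575.72 + 130.995 = 706.715.
True-score variance = 451.121 + 130.995 = 582.116, so reliability = 0.8237.
Error variance = 706.715 − 582.116 = 124.599; SEM = √124.599 = 11.162.

11.162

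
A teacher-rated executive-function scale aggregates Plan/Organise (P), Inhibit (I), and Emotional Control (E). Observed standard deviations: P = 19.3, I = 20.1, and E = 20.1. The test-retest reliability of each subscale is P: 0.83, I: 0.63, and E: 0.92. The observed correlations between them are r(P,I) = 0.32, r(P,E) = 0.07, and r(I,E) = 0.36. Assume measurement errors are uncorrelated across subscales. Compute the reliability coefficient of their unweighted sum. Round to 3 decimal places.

Var(P+I+E) = 19.3² + 20.1² + 20.1² + 2·[19.3·20.1·0.32 + 19.3·20.1·0.07 + 20.1·20.1·0.36] = 1180.51 + 593.473 = 1773.98.
Because errors are independent across components, Cov(Tᵢ,Tⱼ) = Cov(Xᵢ,Xⱼ); the off-diagonal part of the true-score variance is the same as above.
True-score variance = [19.3²·0.83 + 20.1²·0.63 + 20.1²·0.92] + 593.473 = 935.382 + 593.473 = 1528.85.
Reliability = 1528.85 / 1773.98 = 0.862.

0.862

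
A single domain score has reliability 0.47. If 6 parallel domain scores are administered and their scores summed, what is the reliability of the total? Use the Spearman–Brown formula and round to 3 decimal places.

0.842

ρ_k = kρ / (1 + (k−1)ρ) = 6·0.47 / (1 + 5·0.47) = 2.820 / 3.350 = 0.842.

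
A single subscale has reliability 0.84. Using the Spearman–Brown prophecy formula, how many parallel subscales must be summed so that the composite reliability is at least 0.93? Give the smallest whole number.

3

k ≥ ρ*(1−ρ₁)/(ρ₁(1−ρ*)) = 0.93·0.16 / (0.84·0.07) = 2.531.
Smallest integer k = 3.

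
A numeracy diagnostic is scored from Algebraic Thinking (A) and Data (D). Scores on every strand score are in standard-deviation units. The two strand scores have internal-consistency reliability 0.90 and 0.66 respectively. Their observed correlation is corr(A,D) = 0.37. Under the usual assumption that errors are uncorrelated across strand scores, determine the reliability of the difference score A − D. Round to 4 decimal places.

Var(A−D) = 1 + 1 − 2·0.37 = 2 − 0.74 = 1.26.
Because errors are independent across components, Cov(Tᵢ,Tⱼ) = Cov(Xᵢ,Xⱼ); the off-diagonal part of the true-score variance is the same as above.
True-score variance = [0.90 + 0.66] − 0.74 = 1.56 − 0.74 = 0.82.
Reliability = 0.82 / 1.26 = 0.6508.

0.6508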